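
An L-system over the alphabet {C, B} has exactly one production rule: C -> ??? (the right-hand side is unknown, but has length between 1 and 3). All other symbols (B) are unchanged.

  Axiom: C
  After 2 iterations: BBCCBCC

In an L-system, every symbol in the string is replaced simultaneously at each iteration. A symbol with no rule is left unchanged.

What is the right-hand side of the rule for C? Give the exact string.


Answer: BCC

Derivation:
Trying C -> BCC:
  Step 0: C
  Step 1: BCC
  Step 2: BBCCBCC
Matches the given result.


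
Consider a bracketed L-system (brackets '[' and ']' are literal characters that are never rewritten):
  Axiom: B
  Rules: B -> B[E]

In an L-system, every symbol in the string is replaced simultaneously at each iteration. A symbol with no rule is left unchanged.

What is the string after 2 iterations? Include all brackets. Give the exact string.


Step 0: B
Step 1: B[E]
Step 2: B[E][E]

Answer: B[E][E]


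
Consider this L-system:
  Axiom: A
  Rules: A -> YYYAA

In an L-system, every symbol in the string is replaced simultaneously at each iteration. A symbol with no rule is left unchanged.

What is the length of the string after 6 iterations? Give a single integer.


Step 0: length = 1
Step 1: length = 5
Step 2: length = 13
Step 3: length = 29
Step 4: length = 61
Step 5: length = 125
Step 6: length = 253

Answer: 253


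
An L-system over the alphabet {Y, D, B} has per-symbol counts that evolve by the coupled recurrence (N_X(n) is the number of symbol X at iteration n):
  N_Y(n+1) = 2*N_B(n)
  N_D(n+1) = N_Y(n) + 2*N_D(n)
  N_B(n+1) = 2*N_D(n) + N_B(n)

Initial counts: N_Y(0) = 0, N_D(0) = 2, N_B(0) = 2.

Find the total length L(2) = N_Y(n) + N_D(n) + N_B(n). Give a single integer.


Answer: 38

Derivation:
Step 0: N_Y=0, N_D=2, N_B=2, L=4
Step 1: N_Y=4, N_D=4, N_B=6, L=14
Step 2: N_Y=12, N_D=12, N_B=14, L=38


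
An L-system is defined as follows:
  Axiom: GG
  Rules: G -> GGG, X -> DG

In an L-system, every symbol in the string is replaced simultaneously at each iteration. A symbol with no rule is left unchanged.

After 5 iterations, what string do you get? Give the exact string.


Answer: GGGGGGGGGGGGGGGGGGGGGGGGGGGGGGGGGGGGGGGGGGGGGGGGGGGGGGGGGGGGGGGGGGGGGGGGGGGGGGGGGGGGGGGGGGGGGGGGGGGGGGGGGGGGGGGGGGGGGGGGGGGGGGGGGGGGGGGGGGGGGGGGGGGGGGGGGGGGGGGGGGGGGGGGGGGGGGGGGGGGGGGGGGGGGGGGGGGGGGGGGGGGGGGGGGGGGGGGGGGGGGGGGGGGGGGGGGGGGGGGGGGGGGGGGGGGGGGGGGGGGGGGGGGGGGGGGGGGGGGGGGGGGGGGGGGGGGGGGGGGGGGGGGGGGGGGGGGGGGGGGGGGGGGGGGGGGGGGGGGGGGGGGGGGGGGGGGGGGGGGGGGGGGGGGGGGGGGGGGGGGGGGGGGGGGGGGGGGGGGGGGGGGGGGGGGGGGGGGGGGGGGGGGGGGGGGGGGGGGGGGGGGGGGGGGGGGGGGGGGGGGGGGGGGGGGGGGGGGGGGGGGGGG

Derivation:
Step 0: GG
Step 1: GGGGGG
Step 2: GGGGGGGGGGGGGGGGGG
Step 3: GGGGGGGGGGGGGGGGGGGGGGGGGGGGGGGGGGGGGGGGGGGGGGGGGGGGGG
Step 4: GGGGGGGGGGGGGGGGGGGGGGGGGGGGGGGGGGGGGGGGGGGGGGGGGGGGGGGGGGGGGGGGGGGGGGGGGGGGGGGGGGGGGGGGGGGGGGGGGGGGGGGGGGGGGGGGGGGGGGGGGGGGGGGGGGGGGGGGGGGGGGGGGGGGGGGGGGGGGGGGGG
Step 5: GGGGGGGGGGGGGGGGGGGGGGGGGGGGGGGGGGGGGGGGGGGGGGGGGGGGGGGGGGGGGGGGGGGGGGGGGGGGGGGGGGGGGGGGGGGGGGGGGGGGGGGGGGGGGGGGGGGGGGGGGGGGGGGGGGGGGGGGGGGGGGGGGGGGGGGGGGGGGGGGGGGGGGGGGGGGGGGGGGGGGGGGGGGGGGGGGGGGGGGGGGGGGGGGGGGGGGGGGGGGGGGGGGGGGGGGGGGGGGGGGGGGGGGGGGGGGGGGGGGGGGGGGGGGGGGGGGGGGGGGGGGGGGGGGGGGGGGGGGGGGGGGGGGGGGGGGGGGGGGGGGGGGGGGGGGGGGGGGGGGGGGGGGGGGGGGGGGGGGGGGGGGGGGGGGGGGGGGGGGGGGGGGGGGGGGGGGGGGGGGGGGGGGGGGGGGGGGGGGGGGGGGGGGGGGGGGGGGGGGGGGGGGGGGGGGGGGGGGGGGGGGGGGGGGGGGGGGGGGGGGGGGGG


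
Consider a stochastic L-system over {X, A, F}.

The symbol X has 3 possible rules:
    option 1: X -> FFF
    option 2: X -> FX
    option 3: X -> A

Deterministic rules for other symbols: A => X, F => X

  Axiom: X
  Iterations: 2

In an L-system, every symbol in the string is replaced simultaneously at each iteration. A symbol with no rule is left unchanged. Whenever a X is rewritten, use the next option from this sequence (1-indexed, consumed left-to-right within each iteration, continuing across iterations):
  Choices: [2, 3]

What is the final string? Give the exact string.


Answer: XA

Derivation:
Step 0: X
Step 1: FX  (used choices [2])
Step 2: XA  (used choices [3])


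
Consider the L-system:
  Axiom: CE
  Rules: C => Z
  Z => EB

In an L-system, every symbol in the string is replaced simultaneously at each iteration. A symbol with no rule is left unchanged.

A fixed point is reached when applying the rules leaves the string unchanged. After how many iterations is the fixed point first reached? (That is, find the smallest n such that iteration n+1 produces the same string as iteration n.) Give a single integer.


Step 0: CE
Step 1: ZE
Step 2: EBE
Step 3: EBE  (unchanged — fixed point at step 2)

Answer: 2


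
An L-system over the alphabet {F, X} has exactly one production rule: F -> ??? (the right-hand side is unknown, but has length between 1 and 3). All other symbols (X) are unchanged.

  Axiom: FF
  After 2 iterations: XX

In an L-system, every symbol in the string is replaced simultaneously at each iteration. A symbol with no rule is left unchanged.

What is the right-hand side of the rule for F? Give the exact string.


Trying F -> X:
  Step 0: FF
  Step 1: XX
  Step 2: XX
Matches the given result.

Answer: X


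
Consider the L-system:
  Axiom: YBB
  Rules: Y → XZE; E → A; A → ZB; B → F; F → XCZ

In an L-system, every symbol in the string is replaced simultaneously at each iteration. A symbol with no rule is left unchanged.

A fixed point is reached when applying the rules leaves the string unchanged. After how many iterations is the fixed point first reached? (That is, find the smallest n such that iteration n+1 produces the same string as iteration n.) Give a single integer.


Answer: 5

Derivation:
Step 0: YBB
Step 1: XZEFF
Step 2: XZAXCZXCZ
Step 3: XZZBXCZXCZ
Step 4: XZZFXCZXCZ
Step 5: XZZXCZXCZXCZ
Step 6: XZZXCZXCZXCZ  (unchanged — fixed point at step 5)


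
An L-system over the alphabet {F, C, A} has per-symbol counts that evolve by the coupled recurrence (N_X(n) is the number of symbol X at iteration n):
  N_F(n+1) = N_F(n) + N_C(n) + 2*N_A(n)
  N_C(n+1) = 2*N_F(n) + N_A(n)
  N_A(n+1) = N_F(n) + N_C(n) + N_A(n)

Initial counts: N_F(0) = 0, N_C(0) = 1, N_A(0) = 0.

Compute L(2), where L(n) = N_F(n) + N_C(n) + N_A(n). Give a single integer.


Answer: 8

Derivation:
Step 0: N_F=0, N_C=1, N_A=0, L=1
Step 1: N_F=1, N_C=0, N_A=1, L=2
Step 2: N_F=3, N_C=3, N_A=2, L=8


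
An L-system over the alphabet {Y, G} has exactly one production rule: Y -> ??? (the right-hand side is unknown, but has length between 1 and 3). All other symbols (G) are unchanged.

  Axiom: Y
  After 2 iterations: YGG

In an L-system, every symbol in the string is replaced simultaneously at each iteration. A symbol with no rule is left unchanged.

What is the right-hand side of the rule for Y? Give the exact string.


Trying Y -> YG:
  Step 0: Y
  Step 1: YG
  Step 2: YGG
Matches the given result.

Answer: YG


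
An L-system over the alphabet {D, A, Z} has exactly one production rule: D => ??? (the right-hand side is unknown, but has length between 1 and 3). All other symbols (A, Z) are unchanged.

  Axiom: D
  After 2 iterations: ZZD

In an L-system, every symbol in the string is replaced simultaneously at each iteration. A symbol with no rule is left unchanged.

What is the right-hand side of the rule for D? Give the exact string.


Answer: ZD

Derivation:
Trying D => ZD:
  Step 0: D
  Step 1: ZD
  Step 2: ZZD
Matches the given result.


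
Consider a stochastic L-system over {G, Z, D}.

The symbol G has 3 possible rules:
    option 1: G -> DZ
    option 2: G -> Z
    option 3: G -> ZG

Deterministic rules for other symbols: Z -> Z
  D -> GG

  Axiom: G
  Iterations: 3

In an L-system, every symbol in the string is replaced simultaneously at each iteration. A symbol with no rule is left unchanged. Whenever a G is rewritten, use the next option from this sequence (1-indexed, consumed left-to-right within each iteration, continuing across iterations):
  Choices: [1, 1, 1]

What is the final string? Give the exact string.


Answer: DZDZZ

Derivation:
Step 0: G
Step 1: DZ  (used choices [1])
Step 2: GGZ  (used choices [])
Step 3: DZDZZ  (used choices [1, 1])


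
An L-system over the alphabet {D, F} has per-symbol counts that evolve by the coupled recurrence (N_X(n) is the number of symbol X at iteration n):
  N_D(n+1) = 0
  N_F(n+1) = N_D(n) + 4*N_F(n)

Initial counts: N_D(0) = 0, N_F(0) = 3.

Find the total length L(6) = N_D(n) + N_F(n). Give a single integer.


Answer: 12288

Derivation:
Step 0: N_D=0, N_F=3, L=3
Step 1: N_D=0, N_F=12, L=12
Step 2: N_D=0, N_F=48, L=48
Step 3: N_D=0, N_F=192, L=192
Step 4: N_D=0, N_F=768, L=768
Step 5: N_D=0, N_F=3072, L=3072
Step 6: N_D=0, N_F=12288, L=12288


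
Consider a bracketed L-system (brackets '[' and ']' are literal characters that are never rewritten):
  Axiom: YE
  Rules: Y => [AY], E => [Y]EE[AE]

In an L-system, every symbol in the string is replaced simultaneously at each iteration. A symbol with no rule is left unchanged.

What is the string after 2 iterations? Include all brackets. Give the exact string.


Answer: [A[AY]][[AY]][Y]EE[AE][Y]EE[AE][A[Y]EE[AE]]

Derivation:
Step 0: YE
Step 1: [AY][Y]EE[AE]
Step 2: [A[AY]][[AY]][Y]EE[AE][Y]EE[AE][A[Y]EE[AE]]


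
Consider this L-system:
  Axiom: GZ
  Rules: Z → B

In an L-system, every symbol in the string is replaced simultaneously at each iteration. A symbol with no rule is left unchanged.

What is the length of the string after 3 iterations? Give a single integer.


Answer: 2

Derivation:
Step 0: length = 2
Step 1: length = 2
Step 2: length = 2
Step 3: length = 2


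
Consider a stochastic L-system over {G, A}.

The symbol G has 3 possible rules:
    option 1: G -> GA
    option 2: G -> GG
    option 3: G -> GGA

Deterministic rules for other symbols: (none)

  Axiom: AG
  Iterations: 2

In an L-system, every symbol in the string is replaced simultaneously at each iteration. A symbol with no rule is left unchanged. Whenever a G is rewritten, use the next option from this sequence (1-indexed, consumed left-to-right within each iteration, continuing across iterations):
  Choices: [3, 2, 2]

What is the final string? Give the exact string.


Step 0: AG
Step 1: AGGA  (used choices [3])
Step 2: AGGGGA  (used choices [2, 2])

Answer: AGGGGA


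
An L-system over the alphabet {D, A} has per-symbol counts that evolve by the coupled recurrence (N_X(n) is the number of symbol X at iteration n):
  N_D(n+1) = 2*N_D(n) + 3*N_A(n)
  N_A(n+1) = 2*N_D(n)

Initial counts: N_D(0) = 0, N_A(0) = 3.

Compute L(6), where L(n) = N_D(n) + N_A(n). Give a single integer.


Step 0: N_D=0, N_A=3, L=3
Step 1: N_D=9, N_A=0, L=9
Step 2: N_D=18, N_A=18, L=36
Step 3: N_D=90, N_A=36, L=126
Step 4: N_D=288, N_A=180, L=468
Step 5: N_D=1116, N_A=576, L=1692
Step 6: N_D=3960, N_A=2232, L=6192

Answer: 6192


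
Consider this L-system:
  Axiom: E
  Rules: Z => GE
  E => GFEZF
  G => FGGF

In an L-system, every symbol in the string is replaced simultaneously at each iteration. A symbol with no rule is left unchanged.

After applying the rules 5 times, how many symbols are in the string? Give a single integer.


Step 0: length = 1
Step 1: length = 5
Step 2: length = 13
Step 3: length = 34
Step 4: length = 81
Step 5: length = 185

Answer: 185


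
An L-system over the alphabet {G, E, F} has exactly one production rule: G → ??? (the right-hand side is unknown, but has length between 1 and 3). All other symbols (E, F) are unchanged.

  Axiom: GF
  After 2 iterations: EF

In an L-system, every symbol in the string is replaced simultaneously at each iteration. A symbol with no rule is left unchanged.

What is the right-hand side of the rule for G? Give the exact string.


Answer: E

Derivation:
Trying G → E:
  Step 0: GF
  Step 1: EF
  Step 2: EF
Matches the given result.


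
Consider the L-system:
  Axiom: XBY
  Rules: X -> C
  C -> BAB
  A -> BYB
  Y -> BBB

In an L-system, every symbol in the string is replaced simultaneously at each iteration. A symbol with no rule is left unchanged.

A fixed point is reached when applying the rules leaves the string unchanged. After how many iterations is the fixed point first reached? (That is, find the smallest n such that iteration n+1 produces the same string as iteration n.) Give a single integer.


Answer: 4

Derivation:
Step 0: XBY
Step 1: CBBBB
Step 2: BABBBBB
Step 3: BBYBBBBBB
Step 4: BBBBBBBBBBB
Step 5: BBBBBBBBBBB  (unchanged — fixed point at step 4)


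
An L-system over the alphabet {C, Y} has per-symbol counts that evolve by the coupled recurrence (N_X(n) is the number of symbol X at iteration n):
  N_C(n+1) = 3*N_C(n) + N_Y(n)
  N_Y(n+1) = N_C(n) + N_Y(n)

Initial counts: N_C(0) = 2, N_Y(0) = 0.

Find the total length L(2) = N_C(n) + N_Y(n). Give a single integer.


Answer: 28

Derivation:
Step 0: N_C=2, N_Y=0, L=2
Step 1: N_C=6, N_Y=2, L=8
Step 2: N_C=20, N_Y=8, L=28


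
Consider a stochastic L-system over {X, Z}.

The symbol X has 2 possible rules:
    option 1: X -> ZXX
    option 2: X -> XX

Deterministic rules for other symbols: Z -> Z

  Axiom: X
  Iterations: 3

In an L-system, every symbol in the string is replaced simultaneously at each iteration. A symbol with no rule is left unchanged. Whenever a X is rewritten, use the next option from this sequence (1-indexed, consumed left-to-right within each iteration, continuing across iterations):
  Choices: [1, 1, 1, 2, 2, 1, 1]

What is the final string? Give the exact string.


Step 0: X
Step 1: ZXX  (used choices [1])
Step 2: ZZXXZXX  (used choices [1, 1])
Step 3: ZZXXXXZZXXZXX  (used choices [2, 2, 1, 1])

Answer: ZZXXXXZZXXZXX


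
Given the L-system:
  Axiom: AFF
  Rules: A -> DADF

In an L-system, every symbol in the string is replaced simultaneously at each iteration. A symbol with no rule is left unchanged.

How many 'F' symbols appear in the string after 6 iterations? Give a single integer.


Step 0: AFF  (2 'F')
Step 1: DADFFF  (3 'F')
Step 2: DDADFDFFF  (4 'F')
Step 3: DDDADFDFDFFF  (5 'F')
Step 4: DDDDADFDFDFDFFF  (6 'F')
Step 5: DDDDDADFDFDFDFDFFF  (7 'F')
Step 6: DDDDDDADFDFDFDFDFDFFF  (8 'F')

Answer: 8


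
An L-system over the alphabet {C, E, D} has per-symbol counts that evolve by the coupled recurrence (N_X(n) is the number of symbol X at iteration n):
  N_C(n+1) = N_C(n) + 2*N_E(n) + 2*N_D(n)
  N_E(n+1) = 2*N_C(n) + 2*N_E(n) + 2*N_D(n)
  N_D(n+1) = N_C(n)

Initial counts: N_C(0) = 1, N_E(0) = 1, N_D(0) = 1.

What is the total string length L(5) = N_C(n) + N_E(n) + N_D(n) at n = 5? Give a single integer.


Answer: 3072

Derivation:
Step 0: N_C=1, N_E=1, N_D=1, L=3
Step 1: N_C=5, N_E=6, N_D=1, L=12
Step 2: N_C=19, N_E=24, N_D=5, L=48
Step 3: N_C=77, N_E=96, N_D=19, L=192
Step 4: N_C=307, N_E=384, N_D=77, L=768
Step 5: N_C=1229, N_E=1536, N_D=307, L=3072


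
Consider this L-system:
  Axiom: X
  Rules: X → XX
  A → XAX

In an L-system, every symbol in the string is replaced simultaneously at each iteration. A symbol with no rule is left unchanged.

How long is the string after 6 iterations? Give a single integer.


Answer: 64

Derivation:
Step 0: length = 1
Step 1: length = 2
Step 2: length = 4
Step 3: length = 8
Step 4: length = 16
Step 5: length = 32
Step 6: length = 64


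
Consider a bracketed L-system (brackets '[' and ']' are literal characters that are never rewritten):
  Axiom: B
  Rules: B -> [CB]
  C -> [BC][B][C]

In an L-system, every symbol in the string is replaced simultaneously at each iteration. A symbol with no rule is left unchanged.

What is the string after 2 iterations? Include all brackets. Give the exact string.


Step 0: B
Step 1: [CB]
Step 2: [[BC][B][C][CB]]

Answer: [[BC][B][C][CB]]


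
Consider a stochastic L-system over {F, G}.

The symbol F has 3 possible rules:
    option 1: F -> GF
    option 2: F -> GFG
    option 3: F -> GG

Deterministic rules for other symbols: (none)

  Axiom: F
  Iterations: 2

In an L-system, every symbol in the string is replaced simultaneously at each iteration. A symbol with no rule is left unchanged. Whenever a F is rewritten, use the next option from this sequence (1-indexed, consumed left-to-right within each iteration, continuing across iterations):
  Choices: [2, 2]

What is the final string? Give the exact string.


Answer: GGFGG

Derivation:
Step 0: F
Step 1: GFG  (used choices [2])
Step 2: GGFGG  (used choices [2])


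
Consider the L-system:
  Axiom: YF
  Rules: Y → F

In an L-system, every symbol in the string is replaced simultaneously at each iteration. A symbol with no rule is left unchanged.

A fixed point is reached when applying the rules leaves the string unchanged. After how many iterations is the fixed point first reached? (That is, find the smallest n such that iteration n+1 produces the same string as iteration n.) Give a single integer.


Step 0: YF
Step 1: FF
Step 2: FF  (unchanged — fixed point at step 1)

Answer: 1


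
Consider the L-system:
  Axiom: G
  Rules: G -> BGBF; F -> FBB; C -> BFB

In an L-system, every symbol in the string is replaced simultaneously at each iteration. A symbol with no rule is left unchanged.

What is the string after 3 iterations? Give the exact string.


Answer: BBBGBFBFBBBFBBBB

Derivation:
Step 0: G
Step 1: BGBF
Step 2: BBGBFBFBB
Step 3: BBBGBFBFBBBFBBBB


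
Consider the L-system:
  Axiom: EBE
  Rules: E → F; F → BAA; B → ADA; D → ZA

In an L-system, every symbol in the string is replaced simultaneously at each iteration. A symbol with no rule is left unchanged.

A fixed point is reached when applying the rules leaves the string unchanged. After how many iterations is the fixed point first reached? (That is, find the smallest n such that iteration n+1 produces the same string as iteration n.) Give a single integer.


Answer: 4

Derivation:
Step 0: EBE
Step 1: FADAF
Step 2: BAAAZAABAA
Step 3: ADAAAAZAAADAAA
Step 4: AZAAAAAZAAAZAAAA
Step 5: AZAAAAAZAAAZAAAA  (unchanged — fixed point at step 4)


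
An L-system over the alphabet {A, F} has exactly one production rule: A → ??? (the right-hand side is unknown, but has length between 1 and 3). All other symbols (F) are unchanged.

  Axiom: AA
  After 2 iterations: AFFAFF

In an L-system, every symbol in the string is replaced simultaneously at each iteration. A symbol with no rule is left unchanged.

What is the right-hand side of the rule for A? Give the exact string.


Trying A → AF:
  Step 0: AA
  Step 1: AFAF
  Step 2: AFFAFF
Matches the given result.

Answer: AF


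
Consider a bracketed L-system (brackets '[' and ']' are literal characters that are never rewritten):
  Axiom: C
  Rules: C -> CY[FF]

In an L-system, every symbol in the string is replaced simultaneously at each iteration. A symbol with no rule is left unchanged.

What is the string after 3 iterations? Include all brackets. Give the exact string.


Answer: CY[FF]Y[FF]Y[FF]

Derivation:
Step 0: C
Step 1: CY[FF]
Step 2: CY[FF]Y[FF]
Step 3: CY[FF]Y[FF]Y[FF]


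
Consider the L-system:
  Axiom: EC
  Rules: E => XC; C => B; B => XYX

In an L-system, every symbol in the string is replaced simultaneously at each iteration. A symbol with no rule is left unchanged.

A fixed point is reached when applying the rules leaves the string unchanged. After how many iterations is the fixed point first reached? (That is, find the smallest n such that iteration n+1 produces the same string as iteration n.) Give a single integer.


Answer: 3

Derivation:
Step 0: EC
Step 1: XCB
Step 2: XBXYX
Step 3: XXYXXYX
Step 4: XXYXXYX  (unchanged — fixed point at step 3)


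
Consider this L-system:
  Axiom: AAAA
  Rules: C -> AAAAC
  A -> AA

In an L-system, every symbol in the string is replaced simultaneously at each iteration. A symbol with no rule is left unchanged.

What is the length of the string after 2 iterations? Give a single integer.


Step 0: length = 4
Step 1: length = 8
Step 2: length = 16

Answer: 16


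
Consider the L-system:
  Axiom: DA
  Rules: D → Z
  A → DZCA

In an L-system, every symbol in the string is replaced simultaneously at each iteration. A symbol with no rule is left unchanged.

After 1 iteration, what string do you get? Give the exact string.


Step 0: DA
Step 1: ZDZCA

Answer: ZDZCA


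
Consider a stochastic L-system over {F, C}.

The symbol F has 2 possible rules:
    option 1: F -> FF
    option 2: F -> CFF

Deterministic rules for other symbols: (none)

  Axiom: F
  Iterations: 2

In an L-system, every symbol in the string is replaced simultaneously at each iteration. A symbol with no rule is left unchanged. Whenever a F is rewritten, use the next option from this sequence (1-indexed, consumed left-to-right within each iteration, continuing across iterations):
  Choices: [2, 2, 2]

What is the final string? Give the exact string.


Answer: CCFFCFF

Derivation:
Step 0: F
Step 1: CFF  (used choices [2])
Step 2: CCFFCFF  (used choices [2, 2])


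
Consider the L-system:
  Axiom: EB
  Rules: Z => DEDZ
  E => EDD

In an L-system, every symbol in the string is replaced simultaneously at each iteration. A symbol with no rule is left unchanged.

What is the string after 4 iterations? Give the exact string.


Answer: EDDDDDDDDB

Derivation:
Step 0: EB
Step 1: EDDB
Step 2: EDDDDB
Step 3: EDDDDDDB
Step 4: EDDDDDDDDB


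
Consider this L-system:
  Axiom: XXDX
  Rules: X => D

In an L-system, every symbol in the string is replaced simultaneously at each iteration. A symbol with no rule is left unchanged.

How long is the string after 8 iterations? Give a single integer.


Step 0: length = 4
Step 1: length = 4
Step 2: length = 4
Step 3: length = 4
Step 4: length = 4
Step 5: length = 4
Step 6: length = 4
Step 7: length = 4
Step 8: length = 4

Answer: 4


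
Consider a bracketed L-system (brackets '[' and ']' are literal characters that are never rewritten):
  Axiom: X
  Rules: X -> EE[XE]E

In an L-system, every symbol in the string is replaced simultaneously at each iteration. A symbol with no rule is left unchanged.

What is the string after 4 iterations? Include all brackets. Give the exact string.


Answer: EE[EE[EE[EE[XE]EE]EE]EE]E

Derivation:
Step 0: X
Step 1: EE[XE]E
Step 2: EE[EE[XE]EE]E
Step 3: EE[EE[EE[XE]EE]EE]E
Step 4: EE[EE[EE[EE[XE]EE]EE]EE]E


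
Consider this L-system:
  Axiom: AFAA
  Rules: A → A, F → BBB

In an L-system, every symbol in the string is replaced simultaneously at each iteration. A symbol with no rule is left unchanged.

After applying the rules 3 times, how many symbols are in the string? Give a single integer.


Step 0: length = 4
Step 1: length = 6
Step 2: length = 6
Step 3: length = 6

Answer: 6


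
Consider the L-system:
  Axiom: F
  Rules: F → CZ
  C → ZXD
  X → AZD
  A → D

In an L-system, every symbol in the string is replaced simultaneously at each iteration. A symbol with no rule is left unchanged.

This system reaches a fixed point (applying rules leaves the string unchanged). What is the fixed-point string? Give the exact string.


Answer: ZDZDDZ

Derivation:
Step 0: F
Step 1: CZ
Step 2: ZXDZ
Step 3: ZAZDDZ
Step 4: ZDZDDZ
Step 5: ZDZDDZ  (unchanged — fixed point at step 4)


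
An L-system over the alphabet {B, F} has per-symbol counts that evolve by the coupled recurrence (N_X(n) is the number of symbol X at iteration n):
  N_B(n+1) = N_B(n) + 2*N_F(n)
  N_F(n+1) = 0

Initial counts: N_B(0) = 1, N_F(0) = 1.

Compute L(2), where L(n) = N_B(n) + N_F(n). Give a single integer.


Step 0: N_B=1, N_F=1, L=2
Step 1: N_B=3, N_F=0, L=3
Step 2: N_B=3, N_F=0, L=3

Answer: 3


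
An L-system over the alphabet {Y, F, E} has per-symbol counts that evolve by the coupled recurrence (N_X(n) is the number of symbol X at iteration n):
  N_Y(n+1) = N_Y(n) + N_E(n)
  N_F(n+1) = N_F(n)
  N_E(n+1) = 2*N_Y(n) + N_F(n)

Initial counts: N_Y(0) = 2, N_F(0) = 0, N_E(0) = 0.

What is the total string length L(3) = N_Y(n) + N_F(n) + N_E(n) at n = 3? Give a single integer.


Step 0: N_Y=2, N_F=0, N_E=0, L=2
Step 1: N_Y=2, N_F=0, N_E=4, L=6
Step 2: N_Y=6, N_F=0, N_E=4, L=10
Step 3: N_Y=10, N_F=0, N_E=12, L=22

Answer: 22


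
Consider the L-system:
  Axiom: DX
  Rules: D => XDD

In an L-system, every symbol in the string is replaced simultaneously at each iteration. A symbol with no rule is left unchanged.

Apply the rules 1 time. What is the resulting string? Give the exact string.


Step 0: DX
Step 1: XDDX

Answer: XDDX


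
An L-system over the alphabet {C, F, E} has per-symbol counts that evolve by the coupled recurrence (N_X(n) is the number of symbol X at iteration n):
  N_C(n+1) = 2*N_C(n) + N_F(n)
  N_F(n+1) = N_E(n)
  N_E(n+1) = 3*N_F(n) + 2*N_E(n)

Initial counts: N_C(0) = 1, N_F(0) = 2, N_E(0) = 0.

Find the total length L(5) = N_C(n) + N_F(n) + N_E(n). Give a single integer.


Answer: 640

Derivation:
Step 0: N_C=1, N_F=2, N_E=0, L=3
Step 1: N_C=4, N_F=0, N_E=6, L=10
Step 2: N_C=8, N_F=6, N_E=12, L=26
Step 3: N_C=22, N_F=12, N_E=42, L=76
Step 4: N_C=56, N_F=42, N_E=120, L=218
Step 5: N_C=154, N_F=120, N_E=366, L=640


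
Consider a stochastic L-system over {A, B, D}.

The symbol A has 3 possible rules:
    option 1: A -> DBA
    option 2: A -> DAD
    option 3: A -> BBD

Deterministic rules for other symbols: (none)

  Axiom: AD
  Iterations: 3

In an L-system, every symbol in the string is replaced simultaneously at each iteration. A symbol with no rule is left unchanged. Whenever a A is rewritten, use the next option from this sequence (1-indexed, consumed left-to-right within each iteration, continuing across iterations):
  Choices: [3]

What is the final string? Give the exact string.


Answer: BBDD

Derivation:
Step 0: AD
Step 1: BBDD  (used choices [3])
Step 2: BBDD  (used choices [])
Step 3: BBDD  (used choices [])


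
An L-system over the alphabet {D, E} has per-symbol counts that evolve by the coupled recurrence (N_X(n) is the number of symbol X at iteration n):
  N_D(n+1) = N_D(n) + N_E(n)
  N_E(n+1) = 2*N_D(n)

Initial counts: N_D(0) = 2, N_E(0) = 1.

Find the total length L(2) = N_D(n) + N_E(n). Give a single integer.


Answer: 13

Derivation:
Step 0: N_D=2, N_E=1, L=3
Step 1: N_D=3, N_E=4, L=7
Step 2: N_D=7, N_E=6, L=13


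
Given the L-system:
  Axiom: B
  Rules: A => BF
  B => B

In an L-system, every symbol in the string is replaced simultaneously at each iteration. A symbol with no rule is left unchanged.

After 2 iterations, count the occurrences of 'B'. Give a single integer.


Answer: 1

Derivation:
Step 0: B  (1 'B')
Step 1: B  (1 'B')
Step 2: B  (1 'B')


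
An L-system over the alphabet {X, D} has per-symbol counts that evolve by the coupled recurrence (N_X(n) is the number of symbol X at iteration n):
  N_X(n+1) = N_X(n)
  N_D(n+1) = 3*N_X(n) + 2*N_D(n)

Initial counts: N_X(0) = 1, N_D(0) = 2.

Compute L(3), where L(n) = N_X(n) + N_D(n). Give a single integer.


Step 0: N_X=1, N_D=2, L=3
Step 1: N_X=1, N_D=7, L=8
Step 2: N_X=1, N_D=17, L=18
Step 3: N_X=1, N_D=37, L=38

Answer: 38


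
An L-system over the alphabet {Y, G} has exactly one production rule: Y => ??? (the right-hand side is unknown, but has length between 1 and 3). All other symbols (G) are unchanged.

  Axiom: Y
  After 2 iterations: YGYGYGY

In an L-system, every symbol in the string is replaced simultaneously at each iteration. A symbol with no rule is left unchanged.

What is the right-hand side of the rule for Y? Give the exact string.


Answer: YGY

Derivation:
Trying Y => YGY:
  Step 0: Y
  Step 1: YGY
  Step 2: YGYGYGY
Matches the given result.


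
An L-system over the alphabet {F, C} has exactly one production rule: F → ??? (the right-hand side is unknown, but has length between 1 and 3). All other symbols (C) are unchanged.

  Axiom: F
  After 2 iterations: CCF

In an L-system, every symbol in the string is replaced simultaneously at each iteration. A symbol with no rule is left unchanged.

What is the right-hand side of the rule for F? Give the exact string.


Answer: CF

Derivation:
Trying F → CF:
  Step 0: F
  Step 1: CF
  Step 2: CCF
Matches the given result.


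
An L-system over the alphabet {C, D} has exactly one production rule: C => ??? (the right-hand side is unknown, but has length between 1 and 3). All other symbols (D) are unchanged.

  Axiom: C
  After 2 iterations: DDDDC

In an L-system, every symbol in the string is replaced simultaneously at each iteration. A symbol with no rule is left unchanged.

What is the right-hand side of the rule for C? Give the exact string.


Answer: DDC

Derivation:
Trying C => DDC:
  Step 0: C
  Step 1: DDC
  Step 2: DDDDC
Matches the given result.


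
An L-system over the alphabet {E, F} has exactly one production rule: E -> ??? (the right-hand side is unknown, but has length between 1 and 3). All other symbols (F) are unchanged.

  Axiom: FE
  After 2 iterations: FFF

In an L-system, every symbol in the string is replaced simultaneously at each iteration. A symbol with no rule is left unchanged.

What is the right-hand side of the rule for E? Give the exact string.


Answer: FF

Derivation:
Trying E -> FF:
  Step 0: FE
  Step 1: FFF
  Step 2: FFF
Matches the given result.


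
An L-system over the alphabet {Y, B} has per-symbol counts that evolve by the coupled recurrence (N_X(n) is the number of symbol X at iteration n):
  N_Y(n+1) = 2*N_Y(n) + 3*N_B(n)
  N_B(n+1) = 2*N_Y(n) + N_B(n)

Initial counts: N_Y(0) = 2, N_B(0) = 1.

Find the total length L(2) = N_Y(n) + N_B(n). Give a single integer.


Step 0: N_Y=2, N_B=1, L=3
Step 1: N_Y=7, N_B=5, L=12
Step 2: N_Y=29, N_B=19, L=48

Answer: 48


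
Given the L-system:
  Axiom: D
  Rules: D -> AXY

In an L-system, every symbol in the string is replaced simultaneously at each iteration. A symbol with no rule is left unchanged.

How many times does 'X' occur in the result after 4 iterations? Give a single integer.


Answer: 1

Derivation:
Step 0: D  (0 'X')
Step 1: AXY  (1 'X')
Step 2: AXY  (1 'X')
Step 3: AXY  (1 'X')
Step 4: AXY  (1 'X')


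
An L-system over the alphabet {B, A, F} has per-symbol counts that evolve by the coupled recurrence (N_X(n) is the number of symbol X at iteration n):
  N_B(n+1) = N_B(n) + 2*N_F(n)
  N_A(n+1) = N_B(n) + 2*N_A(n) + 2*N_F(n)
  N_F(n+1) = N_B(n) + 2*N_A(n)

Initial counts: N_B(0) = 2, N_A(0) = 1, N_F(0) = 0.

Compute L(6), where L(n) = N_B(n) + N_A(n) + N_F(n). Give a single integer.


Answer: 7674

Derivation:
Step 0: N_B=2, N_A=1, N_F=0, L=3
Step 1: N_B=2, N_A=4, N_F=4, L=10
Step 2: N_B=10, N_A=18, N_F=10, L=38
Step 3: N_B=30, N_A=66, N_F=46, L=142
Step 4: N_B=122, N_A=254, N_F=162, L=538
Step 5: N_B=446, N_A=954, N_F=630, L=2030
Step 6: N_B=1706, N_A=3614, N_F=2354, L=7674


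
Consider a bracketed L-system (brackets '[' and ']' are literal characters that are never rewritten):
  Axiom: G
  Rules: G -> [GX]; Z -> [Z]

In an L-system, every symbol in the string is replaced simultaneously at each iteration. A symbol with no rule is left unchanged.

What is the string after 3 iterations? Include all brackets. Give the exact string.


Step 0: G
Step 1: [GX]
Step 2: [[GX]X]
Step 3: [[[GX]X]X]

Answer: [[[GX]X]X]


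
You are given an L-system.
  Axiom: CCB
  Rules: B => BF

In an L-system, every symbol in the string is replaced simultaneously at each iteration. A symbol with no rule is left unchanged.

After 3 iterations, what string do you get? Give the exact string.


Step 0: CCB
Step 1: CCBF
Step 2: CCBFF
Step 3: CCBFFF

Answer: CCBFFF


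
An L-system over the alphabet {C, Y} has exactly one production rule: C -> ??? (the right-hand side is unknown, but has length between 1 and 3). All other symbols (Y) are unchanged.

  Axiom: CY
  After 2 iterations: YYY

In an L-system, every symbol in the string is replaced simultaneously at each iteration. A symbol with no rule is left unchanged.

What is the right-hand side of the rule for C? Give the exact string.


Trying C -> YY:
  Step 0: CY
  Step 1: YYY
  Step 2: YYY
Matches the given result.

Answer: YY


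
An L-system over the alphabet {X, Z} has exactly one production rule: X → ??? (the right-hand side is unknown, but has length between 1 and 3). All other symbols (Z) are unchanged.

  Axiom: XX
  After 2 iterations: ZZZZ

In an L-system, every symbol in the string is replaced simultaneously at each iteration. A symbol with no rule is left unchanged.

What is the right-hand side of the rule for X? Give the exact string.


Trying X → ZZ:
  Step 0: XX
  Step 1: ZZZZ
  Step 2: ZZZZ
Matches the given result.

Answer: ZZ


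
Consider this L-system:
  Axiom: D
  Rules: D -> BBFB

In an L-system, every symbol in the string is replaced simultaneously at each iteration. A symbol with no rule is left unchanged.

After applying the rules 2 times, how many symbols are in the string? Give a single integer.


Answer: 4

Derivation:
Step 0: length = 1
Step 1: length = 4
Step 2: length = 4


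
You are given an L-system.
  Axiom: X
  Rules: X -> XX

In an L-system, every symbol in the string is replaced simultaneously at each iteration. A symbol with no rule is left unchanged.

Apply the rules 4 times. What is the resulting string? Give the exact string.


Answer: XXXXXXXXXXXXXXXX

Derivation:
Step 0: X
Step 1: XX
Step 2: XXXX
Step 3: XXXXXXXX
Step 4: XXXXXXXXXXXXXXXX


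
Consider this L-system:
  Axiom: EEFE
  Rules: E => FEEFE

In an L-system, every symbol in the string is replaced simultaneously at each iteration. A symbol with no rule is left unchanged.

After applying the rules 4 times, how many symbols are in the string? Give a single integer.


Answer: 484

Derivation:
Step 0: length = 4
Step 1: length = 16
Step 2: length = 52
Step 3: length = 160
Step 4: length = 484


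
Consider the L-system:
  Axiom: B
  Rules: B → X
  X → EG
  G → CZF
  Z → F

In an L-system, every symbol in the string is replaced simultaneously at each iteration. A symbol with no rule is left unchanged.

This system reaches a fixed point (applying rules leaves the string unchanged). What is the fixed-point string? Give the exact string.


Answer: ECFF

Derivation:
Step 0: B
Step 1: X
Step 2: EG
Step 3: ECZF
Step 4: ECFF
Step 5: ECFF  (unchanged — fixed point at step 4)


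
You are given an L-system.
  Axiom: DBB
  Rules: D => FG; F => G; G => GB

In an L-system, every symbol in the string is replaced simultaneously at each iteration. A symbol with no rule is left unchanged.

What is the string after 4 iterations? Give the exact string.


Answer: GBBGBBBBB

Derivation:
Step 0: DBB
Step 1: FGBB
Step 2: GGBBB
Step 3: GBGBBBB
Step 4: GBBGBBBBB


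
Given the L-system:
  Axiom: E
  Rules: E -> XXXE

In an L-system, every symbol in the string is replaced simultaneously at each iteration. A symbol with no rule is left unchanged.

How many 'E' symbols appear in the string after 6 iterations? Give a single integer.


Answer: 1

Derivation:
Step 0: E  (1 'E')
Step 1: XXXE  (1 'E')
Step 2: XXXXXXE  (1 'E')
Step 3: XXXXXXXXXE  (1 'E')
Step 4: XXXXXXXXXXXXE  (1 'E')
Step 5: XXXXXXXXXXXXXXXE  (1 'E')
Step 6: XXXXXXXXXXXXXXXXXXE  (1 'E')


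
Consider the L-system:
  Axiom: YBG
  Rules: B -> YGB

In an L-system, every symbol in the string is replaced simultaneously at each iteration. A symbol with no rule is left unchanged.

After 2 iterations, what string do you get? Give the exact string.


Answer: YYGYGBG

Derivation:
Step 0: YBG
Step 1: YYGBG
Step 2: YYGYGBG


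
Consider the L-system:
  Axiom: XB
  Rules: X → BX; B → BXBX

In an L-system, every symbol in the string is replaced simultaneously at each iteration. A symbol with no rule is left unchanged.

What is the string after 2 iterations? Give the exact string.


Step 0: XB
Step 1: BXBXBX
Step 2: BXBXBXBXBXBXBXBXBX

Answer: BXBXBXBXBXBXBXBXBX


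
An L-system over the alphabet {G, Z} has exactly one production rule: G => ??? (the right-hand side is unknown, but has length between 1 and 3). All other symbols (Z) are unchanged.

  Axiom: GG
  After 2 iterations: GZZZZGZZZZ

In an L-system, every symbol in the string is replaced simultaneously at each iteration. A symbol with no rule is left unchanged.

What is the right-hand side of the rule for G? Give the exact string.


Trying G => GZZ:
  Step 0: GG
  Step 1: GZZGZZ
  Step 2: GZZZZGZZZZ
Matches the given result.

Answer: GZZ


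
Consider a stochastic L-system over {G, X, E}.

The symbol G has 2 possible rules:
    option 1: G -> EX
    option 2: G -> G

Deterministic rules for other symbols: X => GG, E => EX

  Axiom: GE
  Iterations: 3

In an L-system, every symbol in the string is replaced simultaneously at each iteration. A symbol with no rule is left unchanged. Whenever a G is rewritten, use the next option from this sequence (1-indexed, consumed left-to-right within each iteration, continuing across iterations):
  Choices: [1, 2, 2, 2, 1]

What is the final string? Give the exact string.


Step 0: GE
Step 1: EXEX  (used choices [1])
Step 2: EXGGEXGG  (used choices [])
Step 3: EXGGGGEXGGGEX  (used choices [2, 2, 2, 1])

Answer: EXGGGGEXGGGEX


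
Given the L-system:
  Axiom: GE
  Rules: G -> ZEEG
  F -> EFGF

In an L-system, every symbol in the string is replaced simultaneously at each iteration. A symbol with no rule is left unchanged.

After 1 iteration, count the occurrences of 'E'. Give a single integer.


Step 0: GE  (1 'E')
Step 1: ZEEGE  (3 'E')

Answer: 3


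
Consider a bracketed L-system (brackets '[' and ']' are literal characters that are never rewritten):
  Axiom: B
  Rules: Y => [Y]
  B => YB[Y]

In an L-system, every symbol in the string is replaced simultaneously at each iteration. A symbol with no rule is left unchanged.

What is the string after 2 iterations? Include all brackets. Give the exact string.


Step 0: B
Step 1: YB[Y]
Step 2: [Y]YB[Y][[Y]]

Answer: [Y]YB[Y][[Y]]


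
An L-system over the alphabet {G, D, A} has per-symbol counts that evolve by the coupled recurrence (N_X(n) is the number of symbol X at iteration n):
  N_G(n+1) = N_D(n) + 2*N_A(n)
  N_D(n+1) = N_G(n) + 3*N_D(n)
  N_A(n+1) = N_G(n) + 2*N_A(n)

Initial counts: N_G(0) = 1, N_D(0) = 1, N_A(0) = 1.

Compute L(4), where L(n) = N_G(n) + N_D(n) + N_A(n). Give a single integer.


Answer: 398

Derivation:
Step 0: N_G=1, N_D=1, N_A=1, L=3
Step 1: N_G=3, N_D=4, N_A=3, L=10
Step 2: N_G=10, N_D=15, N_A=9, L=34
Step 3: N_G=33, N_D=55, N_A=28, L=116
Step 4: N_G=111, N_D=198, N_A=89, L=398


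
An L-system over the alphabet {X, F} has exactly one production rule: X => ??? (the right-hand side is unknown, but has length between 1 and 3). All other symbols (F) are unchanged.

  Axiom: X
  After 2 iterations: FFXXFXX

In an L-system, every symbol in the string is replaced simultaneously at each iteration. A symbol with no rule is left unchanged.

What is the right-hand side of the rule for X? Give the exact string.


Answer: FXX

Derivation:
Trying X => FXX:
  Step 0: X
  Step 1: FXX
  Step 2: FFXXFXX
Matches the given result.


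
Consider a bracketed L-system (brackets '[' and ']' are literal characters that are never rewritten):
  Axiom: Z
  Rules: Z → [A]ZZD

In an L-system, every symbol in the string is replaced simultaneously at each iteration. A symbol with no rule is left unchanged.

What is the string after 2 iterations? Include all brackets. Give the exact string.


Step 0: Z
Step 1: [A]ZZD
Step 2: [A][A]ZZD[A]ZZDD

Answer: [A][A]ZZD[A]ZZDD


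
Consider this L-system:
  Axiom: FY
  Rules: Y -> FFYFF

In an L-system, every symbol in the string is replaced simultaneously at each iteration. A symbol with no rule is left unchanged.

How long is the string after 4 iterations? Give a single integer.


Answer: 18

Derivation:
Step 0: length = 2
Step 1: length = 6
Step 2: length = 10
Step 3: length = 14
Step 4: length = 18


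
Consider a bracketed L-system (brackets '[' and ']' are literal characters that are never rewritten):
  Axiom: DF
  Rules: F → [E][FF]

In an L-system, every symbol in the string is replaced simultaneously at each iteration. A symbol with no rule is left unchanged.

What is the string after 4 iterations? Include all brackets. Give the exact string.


Step 0: DF
Step 1: D[E][FF]
Step 2: D[E][[E][FF][E][FF]]
Step 3: D[E][[E][[E][FF][E][FF]][E][[E][FF][E][FF]]]
Step 4: D[E][[E][[E][[E][FF][E][FF]][E][[E][FF][E][FF]]][E][[E][[E][FF][E][FF]][E][[E][FF][E][FF]]]]

Answer: D[E][[E][[E][[E][FF][E][FF]][E][[E][FF][E][FF]]][E][[E][[E][FF][E][FF]][E][[E][FF][E][FF]]]]
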